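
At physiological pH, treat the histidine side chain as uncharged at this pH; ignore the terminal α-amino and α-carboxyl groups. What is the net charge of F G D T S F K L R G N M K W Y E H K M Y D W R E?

Near pH 7.4, K and R contribute +1 each, D and E contribute −1 each, and every other side chain (His included, as stated) is uncharged.
Positive (K, R): K7, R9, K13, K18, R23 → +5.
Negative (D, E): D3, E16, D21, E24 → −4.
Net charge = (+5) + (−4) = +1.

+1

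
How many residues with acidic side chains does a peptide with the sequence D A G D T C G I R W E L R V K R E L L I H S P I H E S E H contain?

6

The acidic residues are Asp (D) and Glu (E), whose side chains end in a carboxylate group.
Matching residues: D1, D4, E11, E17, E26, E28.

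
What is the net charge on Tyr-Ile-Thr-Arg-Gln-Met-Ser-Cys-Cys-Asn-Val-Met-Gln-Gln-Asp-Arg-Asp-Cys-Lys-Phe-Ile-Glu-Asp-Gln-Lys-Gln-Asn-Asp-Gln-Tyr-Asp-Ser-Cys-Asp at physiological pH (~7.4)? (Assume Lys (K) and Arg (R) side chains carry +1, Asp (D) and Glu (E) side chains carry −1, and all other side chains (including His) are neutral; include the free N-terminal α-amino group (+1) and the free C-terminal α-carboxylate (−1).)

-3

Positive (K, R): Arg4, Arg16, Lys19, Lys25 → +4.
Negative (D, E): Asp15, Asp17, Glu22, Asp23, Asp28, Asp31, Asp34 → −7.
The N-terminus (+1) and C-terminus (−1) cancel.
Net charge = (+4) + (−7) = −3.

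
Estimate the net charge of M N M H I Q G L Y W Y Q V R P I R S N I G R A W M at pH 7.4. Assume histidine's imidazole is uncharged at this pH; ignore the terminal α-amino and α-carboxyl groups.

At pH ~7.4 the Lys and Arg side chains are protonated (+1), the Asp and Glu side chains are deprotonated (−1), and with His taken as neutral all other side chains carry no charge.
Positive (K, R): R14, R17, R22 → +3.
Negative (D, E): none → −0.
Net charge = (+3) + (−0) = +3.

+3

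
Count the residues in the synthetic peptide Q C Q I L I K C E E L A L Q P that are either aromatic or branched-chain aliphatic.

Aromatic: F, W, Y. Branched-chain aliphatic: I, L, V.
Aromatic residues here: none (0).
Branched-chain aliphatic residues here: I4, L5, I6, L11, L13 (5).
The two groups share no amino acid, so total = 0 + 5 = 5.

5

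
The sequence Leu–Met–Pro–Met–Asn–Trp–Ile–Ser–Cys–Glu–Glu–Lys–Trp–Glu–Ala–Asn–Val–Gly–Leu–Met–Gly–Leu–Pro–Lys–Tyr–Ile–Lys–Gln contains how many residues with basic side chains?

3

K, R, and H are the three residues with basic side chains (ε-amine, guanidinium, and imidazole respectively).
Matching residues: Lys12, Lys24, Lys27.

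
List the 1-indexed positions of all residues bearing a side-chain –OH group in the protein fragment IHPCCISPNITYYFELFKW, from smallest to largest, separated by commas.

7, 11, 12, 13

S, T, and Y are the three residues with a side-chain hydroxyl.
Matching residues: S7, T11, Y12, Y13.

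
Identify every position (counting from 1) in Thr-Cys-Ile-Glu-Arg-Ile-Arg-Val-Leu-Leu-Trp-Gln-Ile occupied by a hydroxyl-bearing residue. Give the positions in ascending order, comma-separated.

1

The –OH-bearing residues are Ser, Thr (aliphatic alcohols), and Tyr (phenol).
Matching residues: Thr1.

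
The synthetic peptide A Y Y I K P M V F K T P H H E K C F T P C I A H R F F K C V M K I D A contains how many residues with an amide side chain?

0

The amide-side-chain residues are Asn (N) and Gln (Q).
None of the 35 residues belong to this group.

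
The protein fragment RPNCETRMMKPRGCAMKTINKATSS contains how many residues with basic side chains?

6

Lysine (K), arginine (R), and histidine (H) have basic, nitrogen-containing side chains.
Matching residues: R1, R7, K10, R12, K17, K21.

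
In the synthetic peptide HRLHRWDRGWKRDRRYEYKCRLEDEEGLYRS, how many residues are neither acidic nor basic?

12

Acidic: D, E. Basic: K, R, H. All other residues are neither.
Matching residues: L3, W6, G9, W10, Y16, Y18, C20, L22, G27, L28, Y29, S31.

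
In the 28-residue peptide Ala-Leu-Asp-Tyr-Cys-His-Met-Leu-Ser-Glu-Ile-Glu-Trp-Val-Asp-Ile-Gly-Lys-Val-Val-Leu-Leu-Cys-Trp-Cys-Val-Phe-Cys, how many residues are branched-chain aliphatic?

10

Valine (V), leucine (L), and isoleucine (I) are the branched-chain amino acids.
Matching residues: Leu2, Leu8, Ile11, Val14, Ile16, Val19, Val20, Leu21, Leu22, Val26.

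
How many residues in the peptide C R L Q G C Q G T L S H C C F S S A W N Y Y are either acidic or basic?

Acidic: D, E. Basic: H, K, R.
Acidic residues here: none (0).
Basic residues here: R2, H12 (2).
The two groups share no amino acid, so total = 0 + 2 = 2.

2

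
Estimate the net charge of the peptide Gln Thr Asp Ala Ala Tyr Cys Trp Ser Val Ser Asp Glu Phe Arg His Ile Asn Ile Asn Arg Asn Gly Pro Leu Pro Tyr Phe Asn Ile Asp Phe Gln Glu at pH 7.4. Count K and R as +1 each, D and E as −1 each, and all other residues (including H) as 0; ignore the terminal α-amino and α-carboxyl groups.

-3

Positive (K, R): Arg15, Arg21 → +2.
Negative (D, E): Asp3, Asp12, Glu13, Asp31, Glu34 → −5.
Net charge = (+2) + (−5) = −3.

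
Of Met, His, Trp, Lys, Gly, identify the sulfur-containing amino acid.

Only Cys (C) and Met (M) have a sulfur atom in the side chain.
Of the listed options, only Met belongs to this group.

Met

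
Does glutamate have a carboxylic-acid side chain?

Yes

Aspartate (D) and glutamate (E) have carboxylic-acid side chains and are the acidic amino acids.
Glutamate is in this group.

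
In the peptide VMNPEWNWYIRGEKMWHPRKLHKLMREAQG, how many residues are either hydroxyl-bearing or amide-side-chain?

Hydroxyl-bearing: S, T, Y. Amide-side-chain: N, Q.
Hydroxyl-bearing residues here: Y9 (1).
Amide-side-chain residues here: N3, N7, Q29 (3).
The two groups share no amino acid, so total = 1 + 3 = 4.

4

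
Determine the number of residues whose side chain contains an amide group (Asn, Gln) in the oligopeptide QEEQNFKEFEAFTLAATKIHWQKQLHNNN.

8

Matching residues: Q1, Q4, N5, Q22, Q24, N27, N28, N29.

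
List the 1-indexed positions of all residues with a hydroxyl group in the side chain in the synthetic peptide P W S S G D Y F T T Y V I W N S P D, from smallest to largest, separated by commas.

3, 4, 7, 9, 10, 11, 16

Serine (S), threonine (T), and tyrosine (Y) each carry a hydroxyl group on the side chain.
Matching residues: S3, S4, Y7, T9, T10, Y11, S16.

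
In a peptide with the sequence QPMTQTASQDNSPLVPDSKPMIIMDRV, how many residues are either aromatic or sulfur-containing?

Aromatic: F, W, Y. Sulfur-containing: C, M.
Aromatic residues here: none (0).
Sulfur-containing residues here: M3, M21, M24 (3).
The two groups share no amino acid, so total = 0 + 3 = 3.

3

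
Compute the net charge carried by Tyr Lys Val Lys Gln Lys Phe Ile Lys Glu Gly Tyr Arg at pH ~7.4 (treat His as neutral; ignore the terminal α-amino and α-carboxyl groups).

The side chains ionized at physiological pH are Lys/Arg (+1) and Asp/Glu (−1); with His treated as neutral, nothing else contributes.
Positive (K, R): Lys2, Lys4, Lys6, Lys9, Arg13 → +5.
Negative (D, E): Glu10 → −1.
Net charge = (+5) + (−1) = +4.

+4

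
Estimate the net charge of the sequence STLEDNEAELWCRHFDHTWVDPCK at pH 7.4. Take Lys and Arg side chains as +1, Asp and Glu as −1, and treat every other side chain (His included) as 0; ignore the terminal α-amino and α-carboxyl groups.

Positive (K, R): R13, K24 → +2.
Negative (D, E): E4, D5, E7, E9, D16, D21 → −6.
Net charge = (+2) + (−6) = −4.

-4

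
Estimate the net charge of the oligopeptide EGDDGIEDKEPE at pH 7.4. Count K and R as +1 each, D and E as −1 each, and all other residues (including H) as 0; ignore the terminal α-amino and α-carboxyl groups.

-6

Positive (K, R): K9 → +1.
Negative (D, E): E1, D3, D4, E7, D8, E10, E12 → −7.
Net charge = (+1) + (−7) = −6.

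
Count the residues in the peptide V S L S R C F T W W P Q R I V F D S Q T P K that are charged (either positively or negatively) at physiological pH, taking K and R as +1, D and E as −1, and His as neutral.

Charged side chains at pH ~7.4: K, R (positive); D, E (negative).
Matching residues: R5, R13, D17, K22.

4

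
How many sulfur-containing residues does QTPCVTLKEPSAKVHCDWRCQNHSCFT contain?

Cysteine (C, thiol) and methionine (M, thioether) are the two sulfur-containing amino acids.
Matching residues: C4, C16, C20, C25.

4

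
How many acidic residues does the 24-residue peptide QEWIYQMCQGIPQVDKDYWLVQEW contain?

Aspartate (D) and glutamate (E) have carboxylic-acid side chains and are the acidic amino acids.
Matching residues: E2, D15, D17, E23.

4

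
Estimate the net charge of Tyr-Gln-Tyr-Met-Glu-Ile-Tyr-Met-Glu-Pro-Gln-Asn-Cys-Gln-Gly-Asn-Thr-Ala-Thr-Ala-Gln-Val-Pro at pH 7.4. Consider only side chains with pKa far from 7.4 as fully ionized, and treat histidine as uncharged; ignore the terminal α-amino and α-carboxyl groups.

Near pH 7.4, K and R contribute +1 each, D and E contribute −1 each, and every other side chain (His included, as stated) is uncharged.
Positive (K, R): none → +0.
Negative (D, E): Glu5, Glu9 → −2.
Net charge = (+0) + (−2) = −2.

-2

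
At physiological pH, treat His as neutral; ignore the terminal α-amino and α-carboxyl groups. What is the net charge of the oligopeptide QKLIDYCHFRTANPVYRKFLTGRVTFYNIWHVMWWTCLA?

The side chains ionized at physiological pH are Lys/Arg (+1) and Asp/Glu (−1); with His treated as neutral, nothing else contributes.
Positive (K, R): K2, R10, R17, K18, R23 → +5.
Negative (D, E): D5 → −1.
Net charge = (+5) + (−1) = +4.

+4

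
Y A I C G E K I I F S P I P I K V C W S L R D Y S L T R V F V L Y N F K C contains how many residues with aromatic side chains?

7

The aromatic amino acids are Phe (F, benzyl), Trp (W, indole), and Tyr (Y, phenol).
Matching residues: Y1, F10, W19, Y24, F30, Y33, F35.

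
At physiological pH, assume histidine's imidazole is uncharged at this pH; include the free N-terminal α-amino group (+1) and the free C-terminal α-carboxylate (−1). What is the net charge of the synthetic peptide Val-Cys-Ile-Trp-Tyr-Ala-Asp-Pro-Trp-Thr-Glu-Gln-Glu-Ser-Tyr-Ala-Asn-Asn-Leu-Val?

-3

At pH ~7.4 the Lys and Arg side chains are protonated (+1), the Asp and Glu side chains are deprotonated (−1), and with His taken as neutral all other side chains carry no charge.
Positive (K, R): none → +0.
Negative (D, E): Asp7, Glu11, Glu13 → −3.
The N-terminus (+1) and C-terminus (−1) cancel.
Net charge = (+0) + (−3) = −3.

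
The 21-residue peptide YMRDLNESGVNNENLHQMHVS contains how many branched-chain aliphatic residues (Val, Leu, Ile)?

4

Matching residues: L5, V10, L15, V20.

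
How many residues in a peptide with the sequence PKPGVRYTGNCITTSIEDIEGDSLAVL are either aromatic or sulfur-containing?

2

Aromatic: F, W, Y. Sulfur-containing: C, M.
Aromatic residues here: Y7 (1).
Sulfur-containing residues here: C11 (1).
The two groups share no amino acid, so total = 1 + 1 = 2.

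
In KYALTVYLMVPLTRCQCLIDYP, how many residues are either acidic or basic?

Acidic: D, E. Basic: H, K, R.
Acidic residues here: D20 (1).
Basic residues here: K1, R14 (2).
The two groups share no amino acid, so total = 1 + 2 = 3.

3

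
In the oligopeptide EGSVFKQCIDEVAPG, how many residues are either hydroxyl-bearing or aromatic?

Hydroxyl-bearing: S, T, Y. Aromatic: F, W, Y.
Hydroxyl-bearing residues here: S3 (1).
Aromatic residues here: F5 (1).
(Y belongs to both groups, but none appear in this sequence.) Total = 1 + 1 = 2.

2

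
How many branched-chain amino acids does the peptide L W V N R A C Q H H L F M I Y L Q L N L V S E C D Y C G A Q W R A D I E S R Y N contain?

9

The BCAAs are Val, Leu, and Ile — aliphatic side chains with a branch point.
Matching residues: L1, V3, L11, I14, L16, L18, L20, V21, I35.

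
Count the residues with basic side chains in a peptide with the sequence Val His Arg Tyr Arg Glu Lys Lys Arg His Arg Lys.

9

The basic amino acids are Lys (K), Arg (R), and His (H).
Matching residues: His2, Arg3, Arg5, Lys7, Lys8, Arg9, His10, Arg11, Lys12.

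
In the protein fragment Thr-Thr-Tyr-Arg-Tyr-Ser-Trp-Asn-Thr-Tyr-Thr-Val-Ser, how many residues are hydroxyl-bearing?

The –OH-bearing residues are Ser, Thr (aliphatic alcohols), and Tyr (phenol).
Matching residues: Thr1, Thr2, Tyr3, Tyr5, Ser6, Thr9, Tyr10, Thr11, Ser13.

9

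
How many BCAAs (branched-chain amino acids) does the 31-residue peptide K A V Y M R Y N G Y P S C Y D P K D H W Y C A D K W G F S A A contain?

V, L, and I make up the branched-chain aliphatic group.
Matching residues: V3.

1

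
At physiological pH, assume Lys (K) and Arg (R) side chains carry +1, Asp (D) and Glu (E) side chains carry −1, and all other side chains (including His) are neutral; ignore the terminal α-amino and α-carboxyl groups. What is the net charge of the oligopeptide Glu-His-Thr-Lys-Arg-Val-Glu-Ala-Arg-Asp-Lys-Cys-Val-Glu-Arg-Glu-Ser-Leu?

0

Positive (K, R): Lys4, Arg5, Arg9, Lys11, Arg15 → +5.
Negative (D, E): Glu1, Glu7, Asp10, Glu14, Glu16 → −5.
Net charge = (+5) + (−5) = 0.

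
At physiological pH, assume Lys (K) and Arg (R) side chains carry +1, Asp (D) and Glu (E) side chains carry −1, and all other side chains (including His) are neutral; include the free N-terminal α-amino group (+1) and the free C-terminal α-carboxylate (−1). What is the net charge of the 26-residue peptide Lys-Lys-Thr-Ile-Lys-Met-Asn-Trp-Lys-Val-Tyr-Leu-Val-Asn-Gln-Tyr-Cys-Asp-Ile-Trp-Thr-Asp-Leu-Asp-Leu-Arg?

Positive (K, R): Lys1, Lys2, Lys5, Lys9, Arg26 → +5.
Negative (D, E): Asp18, Asp22, Asp24 → −3.
The N-terminus (+1) and C-terminus (−1) cancel.
Net charge = (+5) + (−3) = +2.

+2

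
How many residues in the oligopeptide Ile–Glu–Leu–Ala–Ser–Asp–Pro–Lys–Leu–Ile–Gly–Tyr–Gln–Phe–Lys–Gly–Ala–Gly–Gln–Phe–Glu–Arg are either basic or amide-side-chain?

5

Basic: H, K, R. Amide-side-chain: N, Q.
Basic residues here: Lys8, Lys15, Arg22 (3).
Amide-side-chain residues here: Gln13, Gln19 (2).
The two groups share no amino acid, so total = 3 + 2 = 5.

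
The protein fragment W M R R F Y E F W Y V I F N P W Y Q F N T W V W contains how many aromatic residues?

12

F, W, and Y each carry an aromatic ring on the side chain.
Matching residues: W1, F5, Y6, F8, W9, Y10, F13, W16, Y17, F19, W22, W24.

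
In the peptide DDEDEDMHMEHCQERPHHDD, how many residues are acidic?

Aspartate (D) and glutamate (E) have carboxylic-acid side chains and are the acidic amino acids.
Matching residues: D1, D2, E3, D4, E5, D6, E10, E14, D19, D20.

10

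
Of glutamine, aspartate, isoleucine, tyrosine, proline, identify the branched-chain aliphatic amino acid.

Valine (V), leucine (L), and isoleucine (I) are the branched-chain amino acids.
Of the listed options, only isoleucine belongs to this group.

isoleucine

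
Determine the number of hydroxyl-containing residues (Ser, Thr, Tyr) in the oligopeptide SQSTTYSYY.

Matching residues: S1, S3, T4, T5, Y6, S7, Y8, Y9.

8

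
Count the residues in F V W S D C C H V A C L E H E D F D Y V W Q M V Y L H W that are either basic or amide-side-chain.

Basic: H, K, R. Amide-side-chain: N, Q.
Basic residues here: H8, H14, H27 (3).
Amide-side-chain residues here: Q22 (1).
The two groups share no amino acid, so total = 3 + 1 = 4.

4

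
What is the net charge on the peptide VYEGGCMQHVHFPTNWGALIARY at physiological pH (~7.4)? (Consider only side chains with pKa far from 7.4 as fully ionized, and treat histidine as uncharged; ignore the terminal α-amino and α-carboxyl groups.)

The side chains ionized at physiological pH are Lys/Arg (+1) and Asp/Glu (−1); with His treated as neutral, nothing else contributes.
Positive (K, R): R22 → +1.
Negative (D, E): E3 → −1.
Net charge = (+1) + (−1) = 0.

0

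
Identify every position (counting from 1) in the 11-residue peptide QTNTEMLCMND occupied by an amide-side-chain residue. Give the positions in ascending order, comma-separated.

1, 3, 10

The amide-side-chain residues are Asn (N) and Gln (Q).
Matching residues: Q1, N3, N10.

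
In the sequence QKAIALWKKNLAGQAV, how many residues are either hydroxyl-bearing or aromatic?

Hydroxyl-bearing: S, T, Y. Aromatic: F, W, Y.
Hydroxyl-bearing residues here: none (0).
Aromatic residues here: W7 (1).
(Y belongs to both groups, but none appear in this sequence.) Total = 0 + 1 = 1.

1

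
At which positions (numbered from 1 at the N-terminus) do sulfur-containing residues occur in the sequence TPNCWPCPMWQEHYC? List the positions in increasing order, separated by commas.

Only Cys (C) and Met (M) have a sulfur atom in the side chain.
Matching residues: C4, C7, M9, C15.

4, 7, 9, 15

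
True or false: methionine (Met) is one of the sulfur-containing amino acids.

True

Only Cys (C) and Met (M) have a sulfur atom in the side chain.
Methionine is in this group.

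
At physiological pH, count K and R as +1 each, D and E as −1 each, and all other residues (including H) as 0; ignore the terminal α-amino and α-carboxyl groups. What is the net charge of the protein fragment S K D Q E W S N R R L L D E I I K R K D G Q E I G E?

-1

Positive (K, R): K2, R9, R10, K17, R18, K19 → +6.
Negative (D, E): D3, E5, D13, E14, D20, E23, E26 → −7.
Net charge = (+6) + (−7) = −1.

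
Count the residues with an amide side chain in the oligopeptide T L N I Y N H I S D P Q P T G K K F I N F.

The amide-side-chain residues are Asn (N) and Gln (Q).
Matching residues: N3, N6, Q12, N20.

4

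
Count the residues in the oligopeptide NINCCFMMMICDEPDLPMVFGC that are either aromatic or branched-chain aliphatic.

Aromatic: F, W, Y. Branched-chain aliphatic: I, L, V.
Aromatic residues here: F6, F20 (2).
Branched-chain aliphatic residues here: I2, I10, L16, V19 (4).
The two groups share no amino acid, so total = 2 + 4 = 6.

6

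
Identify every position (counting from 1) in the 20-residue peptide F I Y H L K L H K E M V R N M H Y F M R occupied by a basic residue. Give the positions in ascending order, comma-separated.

K, R, and H are the three residues with basic side chains (ε-amine, guanidinium, and imidazole respectively).
Matching residues: H4, K6, H8, K9, R13, H16, R20.

4, 6, 8, 9, 13, 16, 20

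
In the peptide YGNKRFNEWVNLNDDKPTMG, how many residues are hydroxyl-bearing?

Serine (S), threonine (T), and tyrosine (Y) each carry a hydroxyl group on the side chain.
Matching residues: Y1, T18.

2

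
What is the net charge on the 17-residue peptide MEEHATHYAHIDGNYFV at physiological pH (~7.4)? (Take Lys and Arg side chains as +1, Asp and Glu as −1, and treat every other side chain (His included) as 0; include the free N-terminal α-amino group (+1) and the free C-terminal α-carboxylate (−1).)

Positive (K, R): none → +0.
Negative (D, E): E2, E3, D12 → −3.
The N-terminus (+1) and C-terminus (−1) cancel.
Net charge = (+0) + (−3) = −3.

-3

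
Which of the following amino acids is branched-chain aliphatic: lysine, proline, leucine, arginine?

leucine

The BCAAs are Val, Leu, and Ile — aliphatic side chains with a branch point.
Of the listed options, only leucine belongs to this group.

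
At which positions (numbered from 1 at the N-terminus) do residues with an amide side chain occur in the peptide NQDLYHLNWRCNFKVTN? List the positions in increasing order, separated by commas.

Only N (asparagine) and Q (glutamine) carry a side-chain carboxamide.
Matching residues: N1, Q2, N8, N12, N17.

1, 2, 8, 12, 17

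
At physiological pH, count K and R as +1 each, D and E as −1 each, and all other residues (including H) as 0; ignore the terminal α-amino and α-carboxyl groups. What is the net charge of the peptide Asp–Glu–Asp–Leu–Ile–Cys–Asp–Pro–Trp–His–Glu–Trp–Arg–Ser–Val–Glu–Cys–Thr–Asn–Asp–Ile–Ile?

-6

Positive (K, R): Arg13 → +1.
Negative (D, E): Asp1, Glu2, Asp3, Asp7, Glu11, Glu16, Asp20 → −7.
Net charge = (+1) + (−7) = −6.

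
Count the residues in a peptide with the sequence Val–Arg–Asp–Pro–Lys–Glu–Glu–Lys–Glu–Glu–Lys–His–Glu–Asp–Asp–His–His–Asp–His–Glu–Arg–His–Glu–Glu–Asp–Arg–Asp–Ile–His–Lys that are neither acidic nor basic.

3

Acidic: D, E. Basic: K, R, H. All other residues are neither.
Matching residues: Val1, Pro4, Ile28.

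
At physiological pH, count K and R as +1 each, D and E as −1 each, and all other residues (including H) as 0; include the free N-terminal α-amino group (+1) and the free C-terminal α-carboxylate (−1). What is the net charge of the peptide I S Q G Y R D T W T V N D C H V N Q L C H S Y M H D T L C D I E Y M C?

-4

Positive (K, R): R6 → +1.
Negative (D, E): D7, D13, D26, D30, E32 → −5.
The N-terminus (+1) and C-terminus (−1) cancel.
Net charge = (+1) + (−5) = −4.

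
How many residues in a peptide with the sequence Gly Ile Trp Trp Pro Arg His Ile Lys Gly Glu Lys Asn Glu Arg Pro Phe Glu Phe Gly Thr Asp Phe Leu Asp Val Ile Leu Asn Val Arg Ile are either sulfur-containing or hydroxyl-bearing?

Sulfur-containing: C, M. Hydroxyl-bearing: S, T, Y.
Sulfur-containing residues here: none (0).
Hydroxyl-bearing residues here: Thr21 (1).
The two groups share no amino acid, so total = 0 + 1 = 1.

1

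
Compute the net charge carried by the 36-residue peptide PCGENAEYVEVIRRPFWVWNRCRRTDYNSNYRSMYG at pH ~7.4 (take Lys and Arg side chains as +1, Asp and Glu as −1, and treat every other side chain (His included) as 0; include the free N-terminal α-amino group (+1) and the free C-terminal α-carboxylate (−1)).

Positive (K, R): R13, R14, R21, R23, R24, R32 → +6.
Negative (D, E): E4, E7, E10, D26 → −4.
The N-terminus (+1) and C-terminus (−1) cancel.
Net charge = (+6) + (−4) = +2.

+2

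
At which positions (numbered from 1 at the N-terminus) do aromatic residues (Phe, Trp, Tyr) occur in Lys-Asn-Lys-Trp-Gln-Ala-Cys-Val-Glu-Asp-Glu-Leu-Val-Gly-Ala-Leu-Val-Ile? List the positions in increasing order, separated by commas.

Matching residues: Trp4.

4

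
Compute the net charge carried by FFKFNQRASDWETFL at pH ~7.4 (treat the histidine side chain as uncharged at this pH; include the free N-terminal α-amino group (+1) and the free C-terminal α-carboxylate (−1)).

Near pH 7.4, K and R contribute +1 each, D and E contribute −1 each, and every other side chain (His included, as stated) is uncharged.
Positive (K, R): K3, R7 → +2.
Negative (D, E): D10, E12 → −2.
The N-terminus (+1) and C-terminus (−1) cancel.
Net charge = (+2) + (−2) = 0.

0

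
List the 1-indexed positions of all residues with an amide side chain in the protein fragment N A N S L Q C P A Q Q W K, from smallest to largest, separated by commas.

1, 3, 6, 10, 11

Only N (asparagine) and Q (glutamine) carry a side-chain carboxamide.
Matching residues: N1, N3, Q6, Q10, Q11.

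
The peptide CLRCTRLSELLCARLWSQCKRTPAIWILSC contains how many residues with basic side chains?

Lysine (K), arginine (R), and histidine (H) have basic, nitrogen-containing side chains.
Matching residues: R3, R6, R14, K20, R21.

5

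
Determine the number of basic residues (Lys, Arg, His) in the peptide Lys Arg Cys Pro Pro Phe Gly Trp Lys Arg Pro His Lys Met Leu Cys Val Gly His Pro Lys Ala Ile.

8

Matching residues: Lys1, Arg2, Lys9, Arg10, His12, Lys13, His19, Lys21.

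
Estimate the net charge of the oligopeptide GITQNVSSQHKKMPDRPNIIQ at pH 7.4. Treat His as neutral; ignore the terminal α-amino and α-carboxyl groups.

At pH ~7.4 the Lys and Arg side chains are protonated (+1), the Asp and Glu side chains are deprotonated (−1), and with His taken as neutral all other side chains carry no charge.
Positive (K, R): K11, K12, R16 → +3.
Negative (D, E): D15 → −1.
Net charge = (+3) + (−1) = +2.

+2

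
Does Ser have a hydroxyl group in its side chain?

Yes

The –OH-bearing residues are Ser, Thr (aliphatic alcohols), and Tyr (phenol).
Serine is in this group.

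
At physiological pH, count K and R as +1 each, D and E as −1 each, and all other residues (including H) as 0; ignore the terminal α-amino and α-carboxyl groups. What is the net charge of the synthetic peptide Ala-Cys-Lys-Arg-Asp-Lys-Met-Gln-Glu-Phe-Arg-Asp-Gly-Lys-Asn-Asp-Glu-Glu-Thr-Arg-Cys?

0

Positive (K, R): Lys3, Arg4, Lys6, Arg11, Lys14, Arg20 → +6.
Negative (D, E): Asp5, Glu9, Asp12, Asp16, Glu17, Glu18 → −6.
Net charge = (+6) + (−6) = 0.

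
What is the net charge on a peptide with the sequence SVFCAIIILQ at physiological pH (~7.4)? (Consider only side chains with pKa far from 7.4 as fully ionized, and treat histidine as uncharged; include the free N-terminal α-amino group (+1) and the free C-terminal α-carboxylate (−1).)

Near pH 7.4, K and R contribute +1 each, D and E contribute −1 each, and every other side chain (His included, as stated) is uncharged.
Positive (K, R): none → +0.
Negative (D, E): none → −0.
The N-terminus (+1) and C-terminus (−1) cancel.
Net charge = (+0) + (−0) = 0.

0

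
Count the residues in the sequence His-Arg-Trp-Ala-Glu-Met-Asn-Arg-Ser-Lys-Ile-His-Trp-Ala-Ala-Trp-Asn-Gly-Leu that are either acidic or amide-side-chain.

3

Acidic: D, E. Amide-side-chain: N, Q.
Acidic residues here: Glu5 (1).
Amide-side-chain residues here: Asn7, Asn17 (2).
The two groups share no amino acid, so total = 1 + 2 = 3.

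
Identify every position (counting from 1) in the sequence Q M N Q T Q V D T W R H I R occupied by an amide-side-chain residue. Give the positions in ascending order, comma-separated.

1, 3, 4, 6

The amide-side-chain residues are Asn (N) and Gln (Q).
Matching residues: Q1, N3, Q4, Q6.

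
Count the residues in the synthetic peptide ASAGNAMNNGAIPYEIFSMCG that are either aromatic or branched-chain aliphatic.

Aromatic: F, W, Y. Branched-chain aliphatic: I, L, V.
Aromatic residues here: Y14, F17 (2).
Branched-chain aliphatic residues here: I12, I16 (2).
The two groups share no amino acid, so total = 2 + 2 = 4.

4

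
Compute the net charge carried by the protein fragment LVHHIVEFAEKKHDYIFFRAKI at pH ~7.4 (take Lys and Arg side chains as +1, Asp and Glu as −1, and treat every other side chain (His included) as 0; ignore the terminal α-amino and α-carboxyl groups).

+1

Positive (K, R): K11, K12, R19, K21 → +4.
Negative (D, E): E7, E10, D14 → −3.
Net charge = (+4) + (−3) = +1.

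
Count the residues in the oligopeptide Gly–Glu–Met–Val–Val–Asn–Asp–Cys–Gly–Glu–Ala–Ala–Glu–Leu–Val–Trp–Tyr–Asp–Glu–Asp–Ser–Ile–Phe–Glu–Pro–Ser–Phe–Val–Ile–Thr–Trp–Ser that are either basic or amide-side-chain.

1

Basic: H, K, R. Amide-side-chain: N, Q.
Basic residues here: none (0).
Amide-side-chain residues here: Asn6 (1).
The two groups share no amino acid, so total = 0 + 1 = 1.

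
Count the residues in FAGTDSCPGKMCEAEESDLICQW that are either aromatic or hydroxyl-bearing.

5

Aromatic: F, W, Y. Hydroxyl-bearing: S, T, Y.
Aromatic residues here: F1, W23 (2).
Hydroxyl-bearing residues here: T4, S6, S17 (3).
(Y belongs to both groups, but none appear in this sequence.) Total = 2 + 3 = 5.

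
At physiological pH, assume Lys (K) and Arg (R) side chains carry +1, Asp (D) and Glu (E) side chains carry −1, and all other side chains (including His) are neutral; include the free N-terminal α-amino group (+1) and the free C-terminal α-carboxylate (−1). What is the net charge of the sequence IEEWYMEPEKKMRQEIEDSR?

-3

Positive (K, R): K10, K11, R13, R20 → +4.
Negative (D, E): E2, E3, E7, E9, E15, E17, D18 → −7.
The N-terminus (+1) and C-terminus (−1) cancel.
Net charge = (+4) + (−7) = −3.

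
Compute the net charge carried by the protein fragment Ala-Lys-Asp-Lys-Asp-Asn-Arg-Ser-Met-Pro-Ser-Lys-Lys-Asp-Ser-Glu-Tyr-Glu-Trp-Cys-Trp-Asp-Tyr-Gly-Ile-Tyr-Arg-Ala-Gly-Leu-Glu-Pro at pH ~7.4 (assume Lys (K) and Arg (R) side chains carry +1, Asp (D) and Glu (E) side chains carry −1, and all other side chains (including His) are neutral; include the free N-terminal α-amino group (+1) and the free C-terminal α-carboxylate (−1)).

Positive (K, R): Lys2, Lys4, Arg7, Lys12, Lys13, Arg27 → +6.
Negative (D, E): Asp3, Asp5, Asp14, Glu16, Glu18, Asp22, Glu31 → −7.
The N-terminus (+1) and C-terminus (−1) cancel.
Net charge = (+6) + (−7) = −1.

-1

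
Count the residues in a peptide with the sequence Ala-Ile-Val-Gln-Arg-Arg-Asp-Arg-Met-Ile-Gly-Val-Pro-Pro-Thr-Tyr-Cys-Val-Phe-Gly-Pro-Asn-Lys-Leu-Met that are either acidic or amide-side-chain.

3

Acidic: D, E. Amide-side-chain: N, Q.
Acidic residues here: Asp7 (1).
Amide-side-chain residues here: Gln4, Asn22 (2).
The two groups share no amino acid, so total = 1 + 2 = 3.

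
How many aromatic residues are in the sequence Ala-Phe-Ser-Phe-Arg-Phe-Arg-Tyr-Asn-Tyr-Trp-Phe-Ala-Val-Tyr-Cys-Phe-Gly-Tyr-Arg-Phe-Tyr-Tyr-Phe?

Phenylalanine (F), tryptophan (W), and tyrosine (Y) have aromatic ring side chains.
Matching residues: Phe2, Phe4, Phe6, Tyr8, Tyr10, Trp11, Phe12, Tyr15, Phe17, Tyr19, Phe21, Tyr22, Tyr23, Phe24.

14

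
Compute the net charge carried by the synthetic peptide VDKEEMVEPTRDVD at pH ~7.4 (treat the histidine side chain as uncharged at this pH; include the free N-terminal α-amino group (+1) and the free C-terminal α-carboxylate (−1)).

At pH ~7.4 the Lys and Arg side chains are protonated (+1), the Asp and Glu side chains are deprotonated (−1), and with His taken as neutral all other side chains carry no charge.
Positive (K, R): K3, R11 → +2.
Negative (D, E): D2, E4, E5, E8, D12, D14 → −6.
The N-terminus (+1) and C-terminus (−1) cancel.
Net charge = (+2) + (−6) = −4.

-4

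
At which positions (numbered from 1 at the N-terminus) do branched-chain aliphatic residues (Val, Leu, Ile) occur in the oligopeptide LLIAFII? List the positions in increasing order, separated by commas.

1, 2, 3, 6, 7

Matching residues: L1, L2, I3, I6, I7.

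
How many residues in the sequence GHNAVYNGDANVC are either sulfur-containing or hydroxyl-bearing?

Sulfur-containing: C, M. Hydroxyl-bearing: S, T, Y.
Sulfur-containing residues here: C13 (1).
Hydroxyl-bearing residues here: Y6 (1).
The two groups share no amino acid, so total = 1 + 1 = 2.

2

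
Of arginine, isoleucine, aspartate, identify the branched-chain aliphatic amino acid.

isoleucine

The BCAAs are Val, Leu, and Ile — aliphatic side chains with a branch point.
Of the listed options, only isoleucine belongs to this group.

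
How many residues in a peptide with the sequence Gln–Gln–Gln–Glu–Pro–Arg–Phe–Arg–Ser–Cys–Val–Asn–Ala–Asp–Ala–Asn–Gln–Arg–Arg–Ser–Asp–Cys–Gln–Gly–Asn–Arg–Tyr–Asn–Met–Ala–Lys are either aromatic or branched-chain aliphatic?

3

Aromatic: F, W, Y. Branched-chain aliphatic: I, L, V.
Aromatic residues here: Phe7, Tyr27 (2).
Branched-chain aliphatic residues here: Val11 (1).
The two groups share no amino acid, so total = 2 + 1 = 3.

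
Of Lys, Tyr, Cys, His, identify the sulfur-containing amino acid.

Cysteine (C, thiol) and methionine (M, thioether) are the two sulfur-containing amino acids.
Of the listed options, only Cys belongs to this group.

Cys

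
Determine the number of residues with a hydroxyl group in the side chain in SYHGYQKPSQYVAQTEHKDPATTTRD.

9

The –OH-bearing residues are Ser, Thr (aliphatic alcohols), and Tyr (phenol).
Matching residues: S1, Y2, Y5, S9, Y11, T15, T22, T23, T24.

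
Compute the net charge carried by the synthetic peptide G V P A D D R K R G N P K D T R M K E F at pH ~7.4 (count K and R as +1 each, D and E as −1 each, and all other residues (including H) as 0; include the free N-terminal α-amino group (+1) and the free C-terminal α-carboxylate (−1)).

+2

Positive (K, R): R7, K8, R9, K13, R16, K18 → +6.
Negative (D, E): D5, D6, D14, E19 → −4.
The N-terminus (+1) and C-terminus (−1) cancel.
Net charge = (+6) + (−4) = +2.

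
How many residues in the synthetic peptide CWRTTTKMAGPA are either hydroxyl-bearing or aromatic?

Hydroxyl-bearing: S, T, Y. Aromatic: F, W, Y.
Hydroxyl-bearing residues here: T4, T5, T6 (3).
Aromatic residues here: W2 (1).
(Y belongs to both groups, but none appear in this sequence.) Total = 3 + 1 = 4.

4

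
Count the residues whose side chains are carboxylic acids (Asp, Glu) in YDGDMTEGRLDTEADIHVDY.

Matching residues: D2, D4, E7, D11, E13, D15, D19.

7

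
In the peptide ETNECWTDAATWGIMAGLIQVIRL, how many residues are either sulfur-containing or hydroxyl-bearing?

5

Sulfur-containing: C, M. Hydroxyl-bearing: S, T, Y.
Sulfur-containing residues here: C5, M15 (2).
Hydroxyl-bearing residues here: T2, T7, T11 (3).
The two groups share no amino acid, so total = 2 + 3 = 5.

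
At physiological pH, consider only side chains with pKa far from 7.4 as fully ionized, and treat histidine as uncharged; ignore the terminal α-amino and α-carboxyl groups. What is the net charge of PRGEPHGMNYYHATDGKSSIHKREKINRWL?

+3

At pH ~7.4 the Lys and Arg side chains are protonated (+1), the Asp and Glu side chains are deprotonated (−1), and with His taken as neutral all other side chains carry no charge.
Positive (K, R): R2, K17, K22, R23, K25, R28 → +6.
Negative (D, E): E4, D15, E24 → −3.
Net charge = (+6) + (−3) = +3.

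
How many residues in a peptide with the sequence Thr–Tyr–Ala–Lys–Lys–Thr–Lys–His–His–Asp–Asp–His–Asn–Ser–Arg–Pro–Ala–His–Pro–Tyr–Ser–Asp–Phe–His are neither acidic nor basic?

Acidic: D, E. Basic: K, R, H. All other residues are neither.
Matching residues: Thr1, Tyr2, Ala3, Thr6, Asn13, Ser14, Pro16, Ala17, Pro19, Tyr20, Ser21, Phe23.

12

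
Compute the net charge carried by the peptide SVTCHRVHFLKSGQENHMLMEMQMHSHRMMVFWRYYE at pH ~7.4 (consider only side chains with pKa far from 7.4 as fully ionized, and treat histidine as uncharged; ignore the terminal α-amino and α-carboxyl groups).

Near pH 7.4, K and R contribute +1 each, D and E contribute −1 each, and every other side chain (His included, as stated) is uncharged.
Positive (K, R): R6, K11, R28, R34 → +4.
Negative (D, E): E15, E21, E37 → −3.
Net charge = (+4) + (−3) = +1.

+1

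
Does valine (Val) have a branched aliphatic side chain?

Yes

The BCAAs are Val, Leu, and Ile — aliphatic side chains with a branch point.
Valine is in this group.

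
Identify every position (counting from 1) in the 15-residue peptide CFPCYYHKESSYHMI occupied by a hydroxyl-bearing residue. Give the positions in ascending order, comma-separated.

Matching residues: Y5, Y6, S10, S11, Y12.

5, 6, 10, 11, 12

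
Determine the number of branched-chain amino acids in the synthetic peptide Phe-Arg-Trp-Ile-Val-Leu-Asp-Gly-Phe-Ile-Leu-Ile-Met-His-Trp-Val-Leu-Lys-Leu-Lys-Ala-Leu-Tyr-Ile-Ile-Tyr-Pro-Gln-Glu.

V, L, and I make up the branched-chain aliphatic group.
Matching residues: Ile4, Val5, Leu6, Ile10, Leu11, Ile12, Val16, Leu17, Leu19, Leu22, Ile24, Ile25.

12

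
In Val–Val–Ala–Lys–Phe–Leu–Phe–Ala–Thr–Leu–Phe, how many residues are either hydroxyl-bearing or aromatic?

Hydroxyl-bearing: S, T, Y. Aromatic: F, W, Y.
Hydroxyl-bearing residues here: Thr9 (1).
Aromatic residues here: Phe5, Phe7, Phe11 (3).
(Y belongs to both groups, but none appear in this sequence.) Total = 1 + 3 = 4.

4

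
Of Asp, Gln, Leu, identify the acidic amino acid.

Aspartate (D) and glutamate (E) have carboxylic-acid side chains and are the acidic amino acids.
Of the listed options, only Asp belongs to this group.

Asp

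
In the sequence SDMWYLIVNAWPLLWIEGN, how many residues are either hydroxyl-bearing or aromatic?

5

Hydroxyl-bearing: S, T, Y. Aromatic: F, W, Y.
Hydroxyl-bearing residues here: S1, Y5 (2).
Aromatic residues here: W4, Y5, W11, W15 (4).
Y is in both groups, so the 1 Y residue must not be double-counted.
Total = 2 + 4 − 1 = 5.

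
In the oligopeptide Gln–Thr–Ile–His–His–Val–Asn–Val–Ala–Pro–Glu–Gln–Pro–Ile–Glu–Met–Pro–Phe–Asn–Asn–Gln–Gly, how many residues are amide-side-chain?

The amide-side-chain residues are Asn (N) and Gln (Q).
Matching residues: Gln1, Asn7, Gln12, Asn19, Asn20, Gln21.

6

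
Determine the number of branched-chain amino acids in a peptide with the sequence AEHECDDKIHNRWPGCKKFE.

1

V, L, and I make up the branched-chain aliphatic group.
Matching residues: I9.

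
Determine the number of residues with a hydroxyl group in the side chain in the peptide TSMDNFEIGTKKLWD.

3

S, T, and Y are the three residues with a side-chain hydroxyl.
Matching residues: T1, S2, T10.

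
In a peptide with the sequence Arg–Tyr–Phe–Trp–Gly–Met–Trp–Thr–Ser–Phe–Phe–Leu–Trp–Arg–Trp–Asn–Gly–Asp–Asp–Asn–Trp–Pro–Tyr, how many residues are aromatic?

10

The aromatic amino acids are Phe (F, benzyl), Trp (W, indole), and Tyr (Y, phenol).
Matching residues: Tyr2, Phe3, Trp4, Trp7, Phe10, Phe11, Trp13, Trp15, Trp21, Tyr23.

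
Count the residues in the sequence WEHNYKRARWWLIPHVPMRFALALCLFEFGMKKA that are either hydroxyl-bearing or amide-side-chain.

Hydroxyl-bearing: S, T, Y. Amide-side-chain: N, Q.
Hydroxyl-bearing residues here: Y5 (1).
Amide-side-chain residues here: N4 (1).
The two groups share no amino acid, so total = 1 + 1 = 2.

2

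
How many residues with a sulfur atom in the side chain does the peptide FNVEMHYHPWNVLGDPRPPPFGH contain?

Only Cys (C) and Met (M) have a sulfur atom in the side chain.
Matching residues: M5.

1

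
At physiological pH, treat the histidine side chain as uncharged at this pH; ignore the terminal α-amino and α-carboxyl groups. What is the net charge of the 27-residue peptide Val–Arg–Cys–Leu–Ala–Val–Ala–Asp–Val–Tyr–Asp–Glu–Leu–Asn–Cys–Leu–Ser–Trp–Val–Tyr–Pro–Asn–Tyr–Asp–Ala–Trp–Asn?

The side chains ionized at physiological pH are Lys/Arg (+1) and Asp/Glu (−1); with His treated as neutral, nothing else contributes.
Positive (K, R): Arg2 → +1.
Negative (D, E): Asp8, Asp11, Glu12, Asp24 → −4.
Net charge = (+1) + (−4) = −3.

-3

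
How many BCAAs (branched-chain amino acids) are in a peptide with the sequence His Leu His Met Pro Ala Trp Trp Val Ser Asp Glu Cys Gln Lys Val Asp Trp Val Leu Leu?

6

V, L, and I make up the branched-chain aliphatic group.
Matching residues: Leu2, Val9, Val16, Val19, Leu20, Leu21.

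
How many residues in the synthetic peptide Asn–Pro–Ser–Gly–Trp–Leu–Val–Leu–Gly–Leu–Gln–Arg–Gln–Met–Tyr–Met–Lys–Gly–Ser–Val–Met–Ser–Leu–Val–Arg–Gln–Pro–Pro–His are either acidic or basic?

4

Acidic: D, E. Basic: H, K, R.
Acidic residues here: none (0).
Basic residues here: Arg12, Lys17, Arg25, His29 (4).
The two groups share no amino acid, so total = 0 + 4 = 4.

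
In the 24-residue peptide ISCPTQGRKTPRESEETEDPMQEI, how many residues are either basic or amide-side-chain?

5

Basic: H, K, R. Amide-side-chain: N, Q.
Basic residues here: R8, K9, R12 (3).
Amide-side-chain residues here: Q6, Q22 (2).
The two groups share no amino acid, so total = 3 + 2 = 5.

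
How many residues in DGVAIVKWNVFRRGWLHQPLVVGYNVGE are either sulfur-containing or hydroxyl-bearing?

1

Sulfur-containing: C, M. Hydroxyl-bearing: S, T, Y.
Sulfur-containing residues here: none (0).
Hydroxyl-bearing residues here: Y24 (1).
The two groups share no amino acid, so total = 0 + 1 = 1.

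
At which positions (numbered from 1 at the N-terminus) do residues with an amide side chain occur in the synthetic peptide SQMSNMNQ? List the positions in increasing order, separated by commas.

2, 5, 7, 8

Asparagine (N) and glutamine (Q) have uncharged amide side chains.
Matching residues: Q2, N5, N7, Q8.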